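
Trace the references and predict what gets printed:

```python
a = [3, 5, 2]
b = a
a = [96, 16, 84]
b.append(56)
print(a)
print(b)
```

Key concept: rebinding vs mutation: a is rebound to a new list, b still points at the original.
Step by step:
`a = [3, 5, 2]` → a = [3, 5, 2]
`b = a` → b = [3, 5, 2] (same object as a)
`a = [96, 16, 84]` → a = [96, 16, 84]
`b.append(56)` → b = [3, 5, 2, 56]
`print(a)` → prints [96, 16, 84]
`print(b)` → prints [3, 5, 2, 56]

Answer:
[96, 16, 84]
[3, 5, 2, 56]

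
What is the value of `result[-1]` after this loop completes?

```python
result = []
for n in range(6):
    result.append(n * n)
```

Last element of squares 0 to 5
`result` takes the values: [] → [0] → [0, 1] → [0, 1, 4] → [0, 1, 4, 9] → [0, 1, 4, 9, 16] → [0, 1, 4, 9, 16, 25]
So `result[-1]` = 25

Answer: 25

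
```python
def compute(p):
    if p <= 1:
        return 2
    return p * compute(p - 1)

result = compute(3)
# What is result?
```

compute(3) = 3 * 2 * 2 = 12

Answer: 12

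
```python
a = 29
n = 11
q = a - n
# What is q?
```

Trace:
`a = 29` → a = 29
`n = 11` → n = 11
`q = a - n` → q = 18
So q = 18

Answer: 18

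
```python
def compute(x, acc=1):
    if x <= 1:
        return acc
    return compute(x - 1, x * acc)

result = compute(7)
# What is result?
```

Accumulator trace (n, acc): (7, 1) -> (6, 7) -> (5, 42) -> (4, 210) -> (3, 840) -> (2, 2520) -> (1, 5040) -> return 5040

Answer: 5040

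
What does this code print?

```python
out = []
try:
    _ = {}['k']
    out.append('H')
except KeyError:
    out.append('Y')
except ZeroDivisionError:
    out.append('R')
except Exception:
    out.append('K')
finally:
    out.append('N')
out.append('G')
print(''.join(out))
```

Execution trace: 'Y' (except KeyError) → 'N' (finally) → 'G' (after the try/except). Output: YNG

Answer: YNG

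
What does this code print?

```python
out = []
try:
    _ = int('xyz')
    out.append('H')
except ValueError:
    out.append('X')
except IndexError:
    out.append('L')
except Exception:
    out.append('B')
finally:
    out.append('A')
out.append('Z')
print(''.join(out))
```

Execution trace: 'X' (except ValueError) → 'A' (finally) → 'Z' (after the try/except). Output: XAZ

Answer: XAZ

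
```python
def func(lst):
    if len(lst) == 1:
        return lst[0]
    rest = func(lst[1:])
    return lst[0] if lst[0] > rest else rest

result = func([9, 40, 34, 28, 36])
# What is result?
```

Recursive max over [9, 40, 34, 28, 36] = 40

Answer: 40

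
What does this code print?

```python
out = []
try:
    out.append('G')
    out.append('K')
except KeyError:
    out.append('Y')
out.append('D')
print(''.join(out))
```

Execution trace: 'G' (try body) → 'K' (try body, no exception) → 'D' (after the try/except). Output: GKD

Answer: GKD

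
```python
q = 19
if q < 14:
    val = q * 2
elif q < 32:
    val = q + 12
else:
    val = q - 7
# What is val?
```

Trace:
`q = 19` → q = 19
`if q < 14: ...` → q < 14 is False, q < 32 is True → val = 31
So val = 31

Answer: 31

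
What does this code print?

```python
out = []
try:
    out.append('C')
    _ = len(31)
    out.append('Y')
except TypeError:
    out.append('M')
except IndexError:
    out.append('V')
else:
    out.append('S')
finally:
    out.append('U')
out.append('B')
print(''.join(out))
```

Execution trace: 'C' (try body) → 'M' (except TypeError) → 'U' (finally) → 'B' (after the try/except). Output: CMUB

Answer: CMUB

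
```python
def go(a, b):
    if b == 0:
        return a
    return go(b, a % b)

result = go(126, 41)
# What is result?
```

go(126, 41) -> go(41, 3) -> go(3, 2) -> go(2, 1) -> go(1, 0) -> 1

Answer: 1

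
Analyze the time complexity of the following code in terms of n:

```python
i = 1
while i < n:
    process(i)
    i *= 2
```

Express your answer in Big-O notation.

This is Logarithmic loop. Time complexity: O(log n).

Answer: O(log n)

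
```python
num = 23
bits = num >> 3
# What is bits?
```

Trace:
`num = 23` → num = 23
`bits = num >> 3` → bits = 2
So bits = 2

Answer: 2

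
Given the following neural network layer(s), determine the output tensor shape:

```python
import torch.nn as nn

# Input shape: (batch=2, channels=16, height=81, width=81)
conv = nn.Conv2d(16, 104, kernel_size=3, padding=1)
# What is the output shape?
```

Input: (2, 16, 81, 81) -> Output: (2, 104, 81, 81)

Answer: (2, 104, 81, 81)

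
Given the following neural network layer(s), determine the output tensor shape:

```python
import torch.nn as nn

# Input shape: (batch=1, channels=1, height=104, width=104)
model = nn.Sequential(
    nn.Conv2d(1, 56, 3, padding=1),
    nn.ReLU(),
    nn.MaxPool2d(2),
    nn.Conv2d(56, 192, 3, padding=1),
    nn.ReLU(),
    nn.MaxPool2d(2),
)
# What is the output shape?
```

Input: (1, 1, 104, 104) -> after first Conv2d: (1, 56, 104, 104) -> after first MaxPool2d: (1, 56, 52, 52) -> after second Conv2d: (1, 192, 52, 52) -> Output: (1, 192, 26, 26)

Answer: (1, 192, 26, 26)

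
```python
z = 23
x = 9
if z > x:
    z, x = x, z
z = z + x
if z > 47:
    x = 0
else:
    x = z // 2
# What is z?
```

Trace:
`z = 23` → z = 23
`x = 9` → x = 9
`if z > x: ...` → z > x is True → z = 9; x = 23
`z = z + x` → z = 32
`if z > 47: ...` → z > 47 is False, take else branch → x = 16
So z = 32

Answer: 32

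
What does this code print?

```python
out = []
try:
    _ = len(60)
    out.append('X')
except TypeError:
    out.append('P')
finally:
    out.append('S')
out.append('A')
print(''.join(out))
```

Execution trace: 'P' (except TypeError) → 'S' (finally) → 'A' (after the try/except). Output: PSA

Answer: PSA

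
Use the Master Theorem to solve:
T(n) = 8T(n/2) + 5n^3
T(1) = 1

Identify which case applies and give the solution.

a=8, b=2, f(n)=5n^3. log_2(8) = 3. Since c=3 = 3, Case 2 applies: T(n) = Θ(n^log_b(a) · log n) = O(n^3 log n).

Answer: O(n^3 log n) - Case 2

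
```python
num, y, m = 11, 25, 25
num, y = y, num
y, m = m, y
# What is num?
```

Trace:
`num, y, m = 11, 25, 25` → num = 11; y = 25; m = 25
`num, y = y, num` → num = 25; y = 11
`y, m = m, y` → y = 25; m = 11
So num = 25

Answer: 25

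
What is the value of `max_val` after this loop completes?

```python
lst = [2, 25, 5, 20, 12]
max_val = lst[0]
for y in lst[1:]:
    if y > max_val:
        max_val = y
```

Maximum of [2, 25, 5, 20, 12]
`max_val` takes the values: 2 → 25

Answer: 25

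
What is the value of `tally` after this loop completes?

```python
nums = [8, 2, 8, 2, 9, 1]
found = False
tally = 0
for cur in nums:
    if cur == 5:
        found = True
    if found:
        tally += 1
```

Count elements after first 5 in [8, 2, 8, 2, 9, 1]
`tally` takes the values: 0

Answer: 0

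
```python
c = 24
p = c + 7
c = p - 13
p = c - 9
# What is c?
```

Trace:
`c = 24` → c = 24
`p = c + 7` → p = 31
`c = p - 13` → c = 18
`p = c - 9` → p = 9
So c = 18

Answer: 18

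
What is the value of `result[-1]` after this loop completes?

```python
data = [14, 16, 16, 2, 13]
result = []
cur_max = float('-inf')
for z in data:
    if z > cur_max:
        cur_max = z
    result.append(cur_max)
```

Running max ends at 16
`result` takes the values: [] → [14] → [14, 16] → [14, 16, 16] → [14, 16, 16, 16] → [14, 16, 16, 16, 16]
So `result[-1]` = 16

Answer: 16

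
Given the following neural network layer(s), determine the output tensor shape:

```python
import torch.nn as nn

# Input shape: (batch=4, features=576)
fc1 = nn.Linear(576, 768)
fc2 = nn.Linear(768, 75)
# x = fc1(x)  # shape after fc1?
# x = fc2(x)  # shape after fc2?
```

Input: (4, 576) -> after fc1: (4, 768) -> Output: (4, 75)

Answer: (4, 75)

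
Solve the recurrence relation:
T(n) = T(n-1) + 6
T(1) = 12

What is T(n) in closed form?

Unrolling: T(n) = T(1) + 6·(n-1) = 12 + 6(n-1) = 6n + 6.

Answer: T(n) = 6n + 6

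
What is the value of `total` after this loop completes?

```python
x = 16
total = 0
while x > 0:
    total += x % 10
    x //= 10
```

Sum digits of 16
`total` takes the values: 0 → 6 → 7

Answer: 7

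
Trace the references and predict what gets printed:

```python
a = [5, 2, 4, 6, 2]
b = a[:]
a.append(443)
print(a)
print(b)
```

Key concept: slice [:] creates copy.
Step by step:
`a = [5, 2, 4, 6, 2]` → a = [5, 2, 4, 6, 2]
`b = a[:]` → b = [5, 2, 4, 6, 2]
`a.append(443)` → a = [5, 2, 4, 6, 2, 443]
`print(a)` → prints [5, 2, 4, 6, 2, 443]
`print(b)` → prints [5, 2, 4, 6, 2]

Answer:
[5, 2, 4, 6, 2, 443]
[5, 2, 4, 6, 2]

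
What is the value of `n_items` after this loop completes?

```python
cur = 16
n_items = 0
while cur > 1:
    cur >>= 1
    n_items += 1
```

Count right shifts until 1
`n_items` takes the values: 0 → 1 → 2 → 3 → 4

Answer: 4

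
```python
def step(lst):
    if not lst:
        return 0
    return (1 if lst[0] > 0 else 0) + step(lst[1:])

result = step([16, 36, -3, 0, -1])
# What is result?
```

Count of positive elements in [16, 36, -3, 0, -1] = 2

Answer: 2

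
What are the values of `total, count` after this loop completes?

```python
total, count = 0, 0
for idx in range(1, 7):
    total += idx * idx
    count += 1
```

Sum of squares and count
`total, count` takes the values: (0, 0) → (1, 0) → (1, 1) → (5, 1) → (5, 2) → (14, 2) → (14, 3) → (30, 3) → (30, 4) → (55, 4) → (55, 5) → (91, 5) → (91, 6)

Answer: 91, 6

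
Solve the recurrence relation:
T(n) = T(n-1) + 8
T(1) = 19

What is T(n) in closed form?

Unrolling: T(n) = T(1) + 8·(n-1) = 19 + 8(n-1) = 8n + 11.

Answer: T(n) = 8n + 11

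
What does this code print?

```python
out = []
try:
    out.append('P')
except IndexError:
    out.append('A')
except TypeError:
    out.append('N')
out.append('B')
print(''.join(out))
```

Execution trace: 'P' (try body, no exception) → 'B' (after the try/except). Output: PB

Answer: PB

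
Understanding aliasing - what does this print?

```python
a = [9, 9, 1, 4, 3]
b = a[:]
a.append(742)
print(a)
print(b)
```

Key concept: slice [:] creates copy.
Step by step:
`a = [9, 9, 1, 4, 3]` → a = [9, 9, 1, 4, 3]
`b = a[:]` → b = [9, 9, 1, 4, 3]
`a.append(742)` → a = [9, 9, 1, 4, 3, 742]
`print(a)` → prints [9, 9, 1, 4, 3, 742]
`print(b)` → prints [9, 9, 1, 4, 3]

Answer:
[9, 9, 1, 4, 3, 742]
[9, 9, 1, 4, 3]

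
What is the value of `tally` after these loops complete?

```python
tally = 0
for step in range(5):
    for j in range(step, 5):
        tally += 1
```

Upper triangle: 5 + 4 + ... + 1
`tally` takes the values: 0 → 1 → 2 → 3 → 4 → 5 → 6 → 7 → 8 → 9 → 10 → 11 → 12 → 13 → 14 → 15

Answer: 15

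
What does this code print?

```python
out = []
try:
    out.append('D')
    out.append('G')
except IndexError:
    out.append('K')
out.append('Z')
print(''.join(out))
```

Execution trace: 'D' (try body) → 'G' (try body, no exception) → 'Z' (after the try/except). Output: DGZ

Answer: DGZ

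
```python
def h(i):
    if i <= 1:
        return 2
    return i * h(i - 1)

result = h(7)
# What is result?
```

h(7) = 7 * 6 * 5 * 4 * 3 * 2 * 2 = 10080

Answer: 10080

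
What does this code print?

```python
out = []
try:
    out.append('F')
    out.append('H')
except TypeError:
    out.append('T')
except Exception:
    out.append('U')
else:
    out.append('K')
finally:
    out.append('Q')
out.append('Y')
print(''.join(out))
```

Execution trace: 'F' (try body) → 'H' (try body, no exception) → 'K' (else) → 'Q' (finally) → 'Y' (after the try/except). Output: FHKQY

Answer: FHKQY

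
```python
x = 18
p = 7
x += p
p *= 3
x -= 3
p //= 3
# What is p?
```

Trace:
`x = 18` → x = 18
`p = 7` → p = 7
`x += p` → x = 25
`p *= 3` → p = 21
`x -= 3` → x = 22
`p //= 3` → p = 7
So p = 7

Answer: 7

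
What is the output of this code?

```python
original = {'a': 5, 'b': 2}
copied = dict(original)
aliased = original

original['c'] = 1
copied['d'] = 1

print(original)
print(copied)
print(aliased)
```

Key concept: dict() creates copy, assignment creates alias.
Step by step:
`original = {'a': 5, 'b': 2}` → original = {'a': 5, 'b': 2}
`copied = dict(original)` → copied = {'a': 5, 'b': 2}
`aliased = original` → aliased = {'a': 5, 'b': 2} (same object as original)
`original['c'] = 1` → original = {'a': 5, 'b': 2, 'c': 1} (same object as aliased); aliased = {'a': 5, 'b': 2, 'c': 1} (same object as original)
`copied['d'] = 1` → copied = {'a': 5, 'b': 2, 'd': 1}
`print(original)` → prints {'a': 5, 'b': 2, 'c': 1}
`print(copied)` → prints {'a': 5, 'b': 2, 'd': 1}
`print(aliased)` → prints {'a': 5, 'b': 2, 'c': 1}

Answer:
{'a': 5, 'b': 2, 'c': 1}
{'a': 5, 'b': 2, 'd': 1}
{'a': 5, 'b': 2, 'c': 1}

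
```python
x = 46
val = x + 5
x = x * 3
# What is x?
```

Trace:
`x = 46` → x = 46
`val = x + 5` → val = 51
`x = x * 3` → x = 138
So x = 138

Answer: 138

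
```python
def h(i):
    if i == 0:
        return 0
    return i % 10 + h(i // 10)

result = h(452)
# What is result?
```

Sum of digits of 452: 2 + 5 + 4 = 11

Answer: 11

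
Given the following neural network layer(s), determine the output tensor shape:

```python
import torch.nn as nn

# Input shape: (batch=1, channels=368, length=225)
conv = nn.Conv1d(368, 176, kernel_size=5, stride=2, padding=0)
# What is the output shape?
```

Input: (1, 368, 225) -> Output: (1, 176, 111)

Answer: (1, 176, 111)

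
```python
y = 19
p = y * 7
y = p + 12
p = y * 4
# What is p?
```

Trace:
`y = 19` → y = 19
`p = y * 7` → p = 133
`y = p + 12` → y = 145
`p = y * 4` → p = 580
So p = 580

Answer: 580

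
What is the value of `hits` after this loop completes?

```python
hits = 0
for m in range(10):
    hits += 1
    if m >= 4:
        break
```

Loop breaks when m reaches 4, hits is 5
`hits` takes the values: 0 → 1 → 2 → 3 → 4 → 5

Answer: 5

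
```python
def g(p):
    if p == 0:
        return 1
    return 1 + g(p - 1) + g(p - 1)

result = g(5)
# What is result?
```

g(p) = 1 + 2·g(p-1), g(0)=1. Closed form: (1+1)·2^5 - 1 = 63.

Answer: 63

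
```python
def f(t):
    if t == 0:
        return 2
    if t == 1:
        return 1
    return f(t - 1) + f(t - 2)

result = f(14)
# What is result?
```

Build up from base cases: f(0)=2, f(1)=1, f(2)=3, f(3)=4, f(4)=7, f(5)=11, f(6)=18, ..., f(14)=843

Answer: 843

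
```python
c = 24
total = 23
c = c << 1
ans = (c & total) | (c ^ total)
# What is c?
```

Trace:
`c = 24` → c = 24
`total = 23` → total = 23
`c = c << 1` → c = 48
`ans = (c & total) | (c ^ total)` → ans = 55
So c = 48

Answer: 48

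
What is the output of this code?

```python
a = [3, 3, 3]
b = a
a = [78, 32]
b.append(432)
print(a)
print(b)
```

Key concept: rebinding vs mutation: a is rebound to a new list, b still points at the original.
Step by step:
`a = [3, 3, 3]` → a = [3, 3, 3]
`b = a` → b = [3, 3, 3] (same object as a)
`a = [78, 32]` → a = [78, 32]
`b.append(432)` → b = [3, 3, 3, 432]
`print(a)` → prints [78, 32]
`print(b)` → prints [3, 3, 3, 432]

Answer:
[78, 32]
[3, 3, 3, 432]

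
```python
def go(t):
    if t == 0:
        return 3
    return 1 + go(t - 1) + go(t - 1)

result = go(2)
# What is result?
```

go(t) = 1 + 2·go(t-1), go(0)=3. Closed form: (3+1)·2^2 - 1 = 15.

Answer: 15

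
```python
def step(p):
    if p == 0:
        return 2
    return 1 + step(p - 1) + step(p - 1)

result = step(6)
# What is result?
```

step(p) = 1 + 2·step(p-1), step(0)=2. Closed form: (2+1)·2^6 - 1 = 191.

Answer: 191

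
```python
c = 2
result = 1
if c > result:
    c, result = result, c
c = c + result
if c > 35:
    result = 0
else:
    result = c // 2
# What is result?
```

Trace:
`c = 2` → c = 2
`result = 1` → result = 1
`if c > result: ...` → c > result is True → c = 1; result = 2
`c = c + result` → c = 3
`if c > 35: ...` → c > 35 is False, take else branch → result = 1
So result = 1

Answer: 1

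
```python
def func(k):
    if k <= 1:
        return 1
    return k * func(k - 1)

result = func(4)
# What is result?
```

func(4) = 4 * 3 * 2 * 1 = 24

Answer: 24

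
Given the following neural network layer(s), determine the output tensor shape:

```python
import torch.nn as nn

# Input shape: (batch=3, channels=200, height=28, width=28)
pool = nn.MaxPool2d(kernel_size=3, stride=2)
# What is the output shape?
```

Input: (3, 200, 28, 28) -> Output: (3, 200, 13, 13)

Answer: (3, 200, 13, 13)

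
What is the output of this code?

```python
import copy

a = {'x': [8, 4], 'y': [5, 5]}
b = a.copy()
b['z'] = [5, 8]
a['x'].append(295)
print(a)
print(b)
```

Key concept: shallow copy of dict with mutable values.
Step by step:
`a = {'x': [8, 4], 'y': [5, 5]}` → a = {'x': [8, 4], 'y': [5, 5]}
`b = a.copy()` → b = {'x': [8, 4], 'y': [5, 5]}
`b['z'] = [5, 8]` → b = {'x': [8, 4], 'y': [5, 5], 'z': [5, 8]}
`a['x'].append(295)` → a = {'x': [8, 4, 295], 'y': [5, 5]}; b = {'x': [8, 4, 295], 'y': [5, 5], 'z': [5, 8]}
`print(a)` → prints {'x': [8, 4, 295], 'y': [5, 5]}
`print(b)` → prints {'x': [8, 4, 295], 'y': [5, 5], 'z': [5, 8]}

Answer:
{'x': [8, 4, 295], 'y': [5, 5]}
{'x': [8, 4, 295], 'y': [5, 5], 'z': [5, 8]}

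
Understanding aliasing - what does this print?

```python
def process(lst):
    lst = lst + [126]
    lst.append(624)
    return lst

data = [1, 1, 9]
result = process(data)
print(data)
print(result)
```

Key concept: rebinding parameter vs mutation.
Step by step:
`data = [1, 1, 9]` → data = [1, 1, 9]
`result = process(data)` → result = [1, 1, 9, 126, 624]
`print(data)` → prints [1, 1, 9]
`print(result)` → prints [1, 1, 9, 126, 624]

Answer:
[1, 1, 9]
[1, 1, 9, 126, 624]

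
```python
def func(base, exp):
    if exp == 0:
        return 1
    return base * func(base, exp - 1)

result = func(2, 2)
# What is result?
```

func(2, 2) = 2 * 2 = 4

Answer: 4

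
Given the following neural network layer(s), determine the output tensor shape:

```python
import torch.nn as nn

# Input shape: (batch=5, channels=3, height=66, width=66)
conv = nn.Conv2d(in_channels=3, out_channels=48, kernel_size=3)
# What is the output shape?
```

Input: (5, 3, 66, 66) -> Output: (5, 48, 64, 64)

Answer: (5, 48, 64, 64)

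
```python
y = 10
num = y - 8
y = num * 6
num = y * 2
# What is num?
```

Trace:
`y = 10` → y = 10
`num = y - 8` → num = 2
`y = num * 6` → y = 12
`num = y * 2` → num = 24
So num = 24

Answer: 24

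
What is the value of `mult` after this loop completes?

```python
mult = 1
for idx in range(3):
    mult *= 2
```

2^3 = 8
`mult` takes the values: 1 → 2 → 4 → 8

Answer: 8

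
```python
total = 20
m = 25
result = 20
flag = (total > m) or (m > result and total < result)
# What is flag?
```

Trace:
`total = 20` → total = 20
`m = 25` → m = 25
`result = 20` → result = 20
`flag = (total > m) or (m > result and total < result)` → flag = False
So flag = False

Answer: False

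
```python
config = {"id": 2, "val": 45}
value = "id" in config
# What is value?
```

Trace:
`config = {"id": 2, "val": 45}` → config = {'id': 2, 'val': 45}
`value = "id" in config` → value = True
So value = True

Answer: True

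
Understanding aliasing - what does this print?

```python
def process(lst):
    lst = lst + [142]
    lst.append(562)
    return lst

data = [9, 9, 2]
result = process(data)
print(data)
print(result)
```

Key concept: rebinding parameter vs mutation.
Step by step:
`data = [9, 9, 2]` → data = [9, 9, 2]
`result = process(data)` → result = [9, 9, 2, 142, 562]
`print(data)` → prints [9, 9, 2]
`print(result)` → prints [9, 9, 2, 142, 562]

Answer:
[9, 9, 2]
[9, 9, 2, 142, 562]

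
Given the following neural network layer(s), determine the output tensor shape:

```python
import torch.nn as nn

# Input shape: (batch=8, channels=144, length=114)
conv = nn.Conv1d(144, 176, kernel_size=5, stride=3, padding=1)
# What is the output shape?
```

Input: (8, 144, 114) -> Output: (8, 176, 38)

Answer: (8, 176, 38)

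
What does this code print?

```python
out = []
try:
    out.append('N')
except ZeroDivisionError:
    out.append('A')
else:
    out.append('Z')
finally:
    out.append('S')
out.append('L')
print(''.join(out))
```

Execution trace: 'N' (try body, no exception) → 'Z' (else) → 'S' (finally) → 'L' (after the try/except). Output: NZSL

Answer: NZSL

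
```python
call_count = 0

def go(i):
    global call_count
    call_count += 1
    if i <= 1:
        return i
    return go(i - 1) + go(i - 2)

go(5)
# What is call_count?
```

Calls(i) = 1 + Calls(i-1) + Calls(i-2); Calls(0)=Calls(1)=1. For i=5 this gives 15.

Answer: 15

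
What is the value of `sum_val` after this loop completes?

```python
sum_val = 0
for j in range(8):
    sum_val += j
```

Sum of 0 to 7 = 28
`sum_val` takes the values: 0 → 1 → 3 → 6 → 10 → 15 → 21 → 28

Answer: 28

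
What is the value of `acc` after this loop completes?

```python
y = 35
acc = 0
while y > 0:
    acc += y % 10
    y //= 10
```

Sum digits of 35
`acc` takes the values: 0 → 5 → 8

Answer: 8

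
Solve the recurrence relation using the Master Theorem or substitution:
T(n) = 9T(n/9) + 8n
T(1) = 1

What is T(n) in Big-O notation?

By Master Theorem: a=9, b=9, f(n)=8n. Since log_9(9) = 1 and f(n) = Θ(n^1), Case 2 applies. T(n) = O(n log n).

Answer: O(n log n)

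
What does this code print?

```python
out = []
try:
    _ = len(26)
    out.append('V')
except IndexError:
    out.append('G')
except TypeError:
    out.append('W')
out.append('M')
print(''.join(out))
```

Execution trace: 'W' (except TypeError) → 'M' (after the try/except). Output: WM

Answer: WM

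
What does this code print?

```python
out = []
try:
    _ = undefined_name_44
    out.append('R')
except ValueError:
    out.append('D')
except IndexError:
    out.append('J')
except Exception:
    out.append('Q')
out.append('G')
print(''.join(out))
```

Execution trace: 'Q' (except Exception) → 'G' (after the try/except). Output: QG

Answer: QG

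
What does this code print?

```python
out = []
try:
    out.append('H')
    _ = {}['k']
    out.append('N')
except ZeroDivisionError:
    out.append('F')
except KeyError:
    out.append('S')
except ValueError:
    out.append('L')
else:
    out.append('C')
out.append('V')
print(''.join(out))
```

Execution trace: 'H' (try body) → 'S' (except KeyError) → 'V' (after the try/except). Output: HSV

Answer: HSV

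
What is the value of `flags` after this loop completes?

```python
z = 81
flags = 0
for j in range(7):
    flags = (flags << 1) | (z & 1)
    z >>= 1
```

Reverse lowest 7 bits of 81
`flags` takes the values: 0 → 1 → 2 → 4 → 8 → 17 → 34 → 69

Answer: 69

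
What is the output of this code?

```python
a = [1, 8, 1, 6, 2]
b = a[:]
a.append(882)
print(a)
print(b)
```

Key concept: slice [:] creates copy.
Step by step:
`a = [1, 8, 1, 6, 2]` → a = [1, 8, 1, 6, 2]
`b = a[:]` → b = [1, 8, 1, 6, 2]
`a.append(882)` → a = [1, 8, 1, 6, 2, 882]
`print(a)` → prints [1, 8, 1, 6, 2, 882]
`print(b)` → prints [1, 8, 1, 6, 2]

Answer:
[1, 8, 1, 6, 2, 882]
[1, 8, 1, 6, 2]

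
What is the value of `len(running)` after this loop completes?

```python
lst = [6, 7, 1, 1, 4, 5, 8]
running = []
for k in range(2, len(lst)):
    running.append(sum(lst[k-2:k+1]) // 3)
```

Number of 3-element averages
`running` takes the values: [] → [4] → [4, 3] → [4, 3, 2] → [4, 3, 2, 3] → [4, 3, 2, 3, 5]
So `len(running)` = 5

Answer: 5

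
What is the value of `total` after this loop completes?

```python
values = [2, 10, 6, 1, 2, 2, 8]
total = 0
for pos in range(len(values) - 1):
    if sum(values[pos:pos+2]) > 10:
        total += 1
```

Count windows with sum > 10
`total` takes the values: 0 → 1 → 2

Answer: 2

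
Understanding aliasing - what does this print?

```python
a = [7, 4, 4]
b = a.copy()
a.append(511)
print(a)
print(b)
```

Key concept: list.copy() creates independent copy.
Step by step:
`a = [7, 4, 4]` → a = [7, 4, 4]
`b = a.copy()` → b = [7, 4, 4]
`a.append(511)` → a = [7, 4, 4, 511]
`print(a)` → prints [7, 4, 4, 511]
`print(b)` → prints [7, 4, 4]

Answer:
[7, 4, 4, 511]
[7, 4, 4]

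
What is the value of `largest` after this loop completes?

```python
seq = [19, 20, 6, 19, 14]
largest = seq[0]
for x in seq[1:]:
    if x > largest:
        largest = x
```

Maximum of [19, 20, 6, 19, 14]
`largest` takes the values: 19 → 20

Answer: 20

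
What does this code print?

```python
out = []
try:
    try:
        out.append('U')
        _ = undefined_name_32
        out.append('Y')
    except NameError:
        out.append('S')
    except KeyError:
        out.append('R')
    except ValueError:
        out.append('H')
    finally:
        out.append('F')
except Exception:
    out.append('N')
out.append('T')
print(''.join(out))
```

Execution trace: 'U' (inner try body) → 'S' (inner except NameError) → 'F' (inner finally) → 'T' (after the try/except). Output: USFT

Answer: USFT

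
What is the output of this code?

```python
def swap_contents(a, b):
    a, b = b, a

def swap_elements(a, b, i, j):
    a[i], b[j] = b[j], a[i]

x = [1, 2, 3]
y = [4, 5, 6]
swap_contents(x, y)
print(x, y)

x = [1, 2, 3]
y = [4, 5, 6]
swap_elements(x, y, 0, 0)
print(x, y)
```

Key concept: parameter rebinding vs mutation.
Step by step:
`x = [1, 2, 3]` → x = [1, 2, 3]
`y = [4, 5, 6]` → y = [4, 5, 6]
`swap_contents(x, y)` → no visible change to tracked variables
`print(x, y)` → prints [1, 2, 3] [4, 5, 6]
`x = [1, 2, 3]` → x = [1, 2, 3]
`y = [4, 5, 6]` → y = [4, 5, 6]
`swap_elements(x, y, 0, 0)` → x = [4, 2, 3]; y = [1, 5, 6]
`print(x, y)` → prints [4, 2, 3] [1, 5, 6]

Answer:
[1, 2, 3] [4, 5, 6]
[4, 2, 3] [1, 5, 6]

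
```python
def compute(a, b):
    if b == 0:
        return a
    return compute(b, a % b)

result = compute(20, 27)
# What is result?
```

compute(20, 27) -> compute(27, 20) -> compute(20, 7) -> compute(7, 6) -> compute(6, 1) -> compute(1, 0) -> 1

Answer: 1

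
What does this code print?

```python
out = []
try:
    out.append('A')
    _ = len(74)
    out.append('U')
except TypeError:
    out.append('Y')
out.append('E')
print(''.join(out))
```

Execution trace: 'A' (try body) → 'Y' (except TypeError) → 'E' (after the try/except). Output: AYE

Answer: AYE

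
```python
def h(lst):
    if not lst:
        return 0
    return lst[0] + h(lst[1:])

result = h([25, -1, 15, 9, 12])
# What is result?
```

25 + (-1) + 15 + 9 + 12 + 0 = 60

Answer: 60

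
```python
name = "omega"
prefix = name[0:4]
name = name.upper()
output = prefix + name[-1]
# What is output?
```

Trace:
`name = "omega"` → name = 'omega'
`prefix = name[0:4]` → prefix = 'omeg'
`name = name.upper()` → name = 'OMEGA'
`output = prefix + name[-1]` → output = 'omegA'
So output = 'omegA'

Answer: 'omegA'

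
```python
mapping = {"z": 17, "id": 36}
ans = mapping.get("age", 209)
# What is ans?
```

Trace:
`mapping = {"z": 17, "id": 36}` → mapping = {'z': 17, 'id': 36}
`ans = mapping.get("age", 209)` → ans = 209
So ans = 209

Answer: 209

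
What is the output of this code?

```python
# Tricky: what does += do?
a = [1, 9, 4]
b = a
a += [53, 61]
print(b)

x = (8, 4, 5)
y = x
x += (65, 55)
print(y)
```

Key concept: += behavior differs for mutable vs immutable.
Step by step:
`a = [1, 9, 4]` → a = [1, 9, 4]
`b = a` → b = [1, 9, 4] (same object as a)
`a += [53, 61]` → a = [1, 9, 4, 53, 61] (same object as b); b = [1, 9, 4, 53, 61] (same object as a)
`print(b)` → prints [1, 9, 4, 53, 61]
`x = (8, 4, 5)` → x = (8, 4, 5)
`y = x` → y = (8, 4, 5)
`x += (65, 55)` → x = (8, 4, 5, 65, 55)
`print(y)` → prints (8, 4, 5)

Answer:
[1, 9, 4, 53, 61]
(8, 4, 5)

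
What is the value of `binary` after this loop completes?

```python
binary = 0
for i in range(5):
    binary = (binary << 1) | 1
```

Build 5 consecutive 1-bits: 0b11111
`binary` takes the values: 0 → 1 → 3 → 7 → 15 → 31

Answer: 31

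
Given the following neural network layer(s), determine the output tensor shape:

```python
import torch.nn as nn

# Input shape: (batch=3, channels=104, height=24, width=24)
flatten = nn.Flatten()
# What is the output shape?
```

Input: (3, 104, 24, 24) -> Output: (3, 59904)

Answer: (3, 59904)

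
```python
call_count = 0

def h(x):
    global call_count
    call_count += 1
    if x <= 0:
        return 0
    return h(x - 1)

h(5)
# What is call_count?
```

Linear recursion stepping by 1: 6 calls from x=5 down to ≤0.

Answer: 6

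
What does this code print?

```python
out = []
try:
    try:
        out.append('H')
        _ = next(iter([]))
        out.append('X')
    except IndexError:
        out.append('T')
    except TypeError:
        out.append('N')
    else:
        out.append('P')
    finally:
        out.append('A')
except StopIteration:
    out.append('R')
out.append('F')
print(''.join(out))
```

Execution trace: 'H' (try body) → 'A' (finally) → 'R' (outer except StopIteration) → 'F' (after the try/except). Output: HARF

Answer: HARF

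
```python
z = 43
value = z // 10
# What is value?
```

Trace:
`z = 43` → z = 43
`value = z // 10` → value = 4
So value = 4

Answer: 4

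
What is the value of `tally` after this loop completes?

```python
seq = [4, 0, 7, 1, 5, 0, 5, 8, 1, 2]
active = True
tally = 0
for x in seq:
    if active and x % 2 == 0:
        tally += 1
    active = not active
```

Count even values at even positions
`tally` takes the values: 0 → 1

Answer: 1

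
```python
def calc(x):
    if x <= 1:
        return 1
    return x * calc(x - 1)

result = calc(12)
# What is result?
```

calc(12) = 12 * 11 * 10 * 9 * 8 * 7 * 6 * 5 * 4 * 3 * 2 * 1 = 479001600

Answer: 479001600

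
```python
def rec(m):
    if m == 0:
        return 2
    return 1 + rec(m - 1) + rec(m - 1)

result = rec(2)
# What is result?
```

rec(m) = 1 + 2·rec(m-1), rec(0)=2. Closed form: (2+1)·2^2 - 1 = 11.

Answer: 11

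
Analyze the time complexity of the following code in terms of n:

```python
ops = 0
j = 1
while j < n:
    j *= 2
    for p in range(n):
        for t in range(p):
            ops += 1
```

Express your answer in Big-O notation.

Each loop level contributes: log n × n × n. Multiplying the contributions gives O(n^2 log n).

Answer: O(n^2 log n)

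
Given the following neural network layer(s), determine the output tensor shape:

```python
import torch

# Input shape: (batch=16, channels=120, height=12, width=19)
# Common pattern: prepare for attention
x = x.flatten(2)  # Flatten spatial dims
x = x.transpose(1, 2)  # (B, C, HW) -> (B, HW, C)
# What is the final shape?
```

Input: (16, 120, 12, 19) -> after flatten(2): (16, 120, 228) -> Output: (16, 228, 120)

Answer: (16, 228, 120)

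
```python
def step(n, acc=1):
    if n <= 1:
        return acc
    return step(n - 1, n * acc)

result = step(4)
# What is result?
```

Accumulator trace (n, acc): (4, 1) -> (3, 4) -> (2, 12) -> (1, 24) -> return 24

Answer: 24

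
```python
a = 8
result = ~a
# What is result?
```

Trace:
`a = 8` → a = 8
`result = ~a` → result = -9
So result = -9

Answer: -9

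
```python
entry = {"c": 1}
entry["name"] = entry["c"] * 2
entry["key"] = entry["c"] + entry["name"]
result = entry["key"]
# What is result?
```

Trace:
`entry = {"c": 1}` → entry = {'c': 1}
`entry["name"] = entry["c"] * 2` → entry = {'c': 1, 'name': 2}
`entry["key"] = entry["c"] + entry["name"]` → entry = {'c': 1, 'name': 2, 'key': 3}
`result = entry["key"]` → result = 3
So result = 3

Answer: 3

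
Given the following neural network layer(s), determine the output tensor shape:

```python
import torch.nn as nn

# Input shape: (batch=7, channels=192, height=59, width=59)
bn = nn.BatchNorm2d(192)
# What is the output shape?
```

Input: (7, 192, 59, 59) -> Output: (7, 192, 59, 59)

Answer: (7, 192, 59, 59)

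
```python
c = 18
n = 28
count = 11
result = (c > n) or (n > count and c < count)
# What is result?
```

Trace:
`c = 18` → c = 18
`n = 28` → n = 28
`count = 11` → count = 11
`result = (c > n) or (n > count and c < count)` → result = False
So result = False

Answer: False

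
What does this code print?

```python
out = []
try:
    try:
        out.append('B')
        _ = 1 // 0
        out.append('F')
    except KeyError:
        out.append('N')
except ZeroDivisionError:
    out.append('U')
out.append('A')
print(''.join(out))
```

Execution trace: 'B' (try body) → 'U' (outer except ZeroDivisionError) → 'A' (after the try/except). Output: BUA

Answer: BUA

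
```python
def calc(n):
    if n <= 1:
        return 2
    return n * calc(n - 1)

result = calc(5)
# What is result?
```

calc(5) = 5 * 4 * 3 * 2 * 2 = 240

Answer: 240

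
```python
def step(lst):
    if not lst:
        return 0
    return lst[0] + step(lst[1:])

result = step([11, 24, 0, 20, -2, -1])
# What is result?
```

11 + 24 + 0 + 20 + (-2) + (-1) + 0 = 52

Answer: 52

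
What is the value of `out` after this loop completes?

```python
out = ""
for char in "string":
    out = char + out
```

Reverse 'string'
`out` takes the values: "" → "s" → "ts" → "rts" → "irts" → "nirts" → "gnirts"

Answer: "gnirts"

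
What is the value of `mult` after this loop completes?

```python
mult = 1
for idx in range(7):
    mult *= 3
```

3^7 = 2187
`mult` takes the values: 1 → 3 → 9 → 27 → 81 → 243 → 729 → 2187

Answer: 2187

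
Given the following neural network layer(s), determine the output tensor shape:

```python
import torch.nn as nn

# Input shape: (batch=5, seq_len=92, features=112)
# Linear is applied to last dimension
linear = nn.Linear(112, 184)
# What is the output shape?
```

Input: (5, 92, 112) -> Output: (5, 92, 184)

Answer: (5, 92, 184)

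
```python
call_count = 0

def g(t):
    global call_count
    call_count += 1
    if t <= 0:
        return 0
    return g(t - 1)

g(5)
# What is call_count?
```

Linear recursion stepping by 1: 6 calls from t=5 down to ≤0.

Answer: 6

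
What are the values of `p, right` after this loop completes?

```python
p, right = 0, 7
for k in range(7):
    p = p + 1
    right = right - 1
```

p goes 0→7, right goes 7→0
`p, right` takes the values: (0, 7) → (1, 7) → (1, 6) → (2, 6) → (2, 5) → (3, 5) → (3, 4) → (4, 4) → (4, 3) → (5, 3) → (5, 2) → (6, 2) → (6, 1) → (7, 1) → (7, 0)

Answer: 7, 0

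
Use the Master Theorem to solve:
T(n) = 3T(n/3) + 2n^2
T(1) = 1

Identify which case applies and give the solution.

a=3, b=3, f(n)=2n^2. log_3(3) = 1. Since c=2 > 1 and the regularity condition holds (3(n/3)^2 = (3/3^2)n^2 with 3/3^2 < 1), Case 3 applies: T(n) = Θ(f(n)) = O(n^2).

Answer: O(n^2) - Case 3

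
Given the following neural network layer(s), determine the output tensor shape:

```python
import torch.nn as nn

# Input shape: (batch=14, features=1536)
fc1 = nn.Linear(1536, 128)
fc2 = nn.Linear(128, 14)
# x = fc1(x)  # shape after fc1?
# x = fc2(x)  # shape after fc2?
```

Input: (14, 1536) -> after fc1: (14, 128) -> Output: (14, 14)

Answer: (14, 14)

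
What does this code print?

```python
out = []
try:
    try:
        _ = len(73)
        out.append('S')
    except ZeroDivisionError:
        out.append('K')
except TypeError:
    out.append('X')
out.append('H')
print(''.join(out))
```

Execution trace: 'X' (outer except TypeError) → 'H' (after the try/except). Output: XH

Answer: XH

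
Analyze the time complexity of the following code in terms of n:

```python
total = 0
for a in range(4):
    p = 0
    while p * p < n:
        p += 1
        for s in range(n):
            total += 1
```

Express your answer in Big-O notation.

Each loop level contributes: 1 × √n × n. Multiplying the contributions gives O(n√n).

Answer: O(n√n)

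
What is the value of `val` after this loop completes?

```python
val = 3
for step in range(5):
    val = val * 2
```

Multiply by 2, 5 times: 3 * 2^5 = 96
`val` takes the values: 3 → 6 → 12 → 24 → 48 → 96

Answer: 96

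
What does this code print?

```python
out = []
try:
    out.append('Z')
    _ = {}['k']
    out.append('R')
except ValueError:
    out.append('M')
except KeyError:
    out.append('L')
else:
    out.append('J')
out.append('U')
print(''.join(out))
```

Execution trace: 'Z' (try body) → 'L' (except KeyError) → 'U' (after the try/except). Output: ZLU

Answer: ZLU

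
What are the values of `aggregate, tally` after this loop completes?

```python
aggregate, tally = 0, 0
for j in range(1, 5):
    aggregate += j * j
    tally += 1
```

Sum of squares and count
`aggregate, tally` takes the values: (0, 0) → (1, 0) → (1, 1) → (5, 1) → (5, 2) → (14, 2) → (14, 3) → (30, 3) → (30, 4)

Answer: 30, 4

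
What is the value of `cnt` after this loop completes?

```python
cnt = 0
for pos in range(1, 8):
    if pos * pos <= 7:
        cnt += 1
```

Count numbers where pos² ≤ 7
`cnt` takes the values: 0 → 1 → 2

Answer: 2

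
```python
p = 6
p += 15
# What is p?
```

Trace:
`p = 6` → p = 6
`p += 15` → p = 21
So p = 21

Answer: 21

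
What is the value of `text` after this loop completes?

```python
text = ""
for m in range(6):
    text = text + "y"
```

Repeat 'y' 6 times
`text` takes the values: "" → "y" → "yy" → "yyy" → "yyyy" → "yyyyy" → "yyyyyy"

Answer: "yyyyyy"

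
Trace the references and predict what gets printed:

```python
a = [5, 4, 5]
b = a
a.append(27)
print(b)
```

Key concept: basic list aliasing.
Step by step:
`a = [5, 4, 5]` → a = [5, 4, 5]
`b = a` → b = [5, 4, 5] (same object as a)
`a.append(27)` → a = [5, 4, 5, 27] (same object as b); b = [5, 4, 5, 27] (same object as a)
`print(b)` → prints [5, 4, 5, 27]

Answer: [5, 4, 5, 27]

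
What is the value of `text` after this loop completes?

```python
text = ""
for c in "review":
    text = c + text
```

Reverse 'review'
`text` takes the values: "" → "r" → "er" → "ver" → "iver" → "eiver" → "weiver"

Answer: "weiver"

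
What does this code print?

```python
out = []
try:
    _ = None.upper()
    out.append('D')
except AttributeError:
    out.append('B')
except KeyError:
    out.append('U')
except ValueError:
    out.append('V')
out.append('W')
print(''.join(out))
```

Execution trace: 'B' (except AttributeError) → 'W' (after the try/except). Output: BW

Answer: BW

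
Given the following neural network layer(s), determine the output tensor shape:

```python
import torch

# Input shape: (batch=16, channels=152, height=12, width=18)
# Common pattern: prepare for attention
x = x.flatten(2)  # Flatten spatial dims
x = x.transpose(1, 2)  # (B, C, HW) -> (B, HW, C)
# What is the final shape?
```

Input: (16, 152, 12, 18) -> after flatten(2): (16, 152, 216) -> Output: (16, 216, 152)

Answer: (16, 216, 152)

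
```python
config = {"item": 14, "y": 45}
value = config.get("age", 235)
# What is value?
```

Trace:
`config = {"item": 14, "y": 45}` → config = {'item': 14, 'y': 45}
`value = config.get("age", 235)` → value = 235
So value = 235

Answer: 235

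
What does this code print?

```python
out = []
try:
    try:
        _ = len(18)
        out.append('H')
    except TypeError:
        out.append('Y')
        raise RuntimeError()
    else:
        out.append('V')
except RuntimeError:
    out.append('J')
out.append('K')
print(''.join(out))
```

Execution trace: 'Y' (inner except TypeError) → 'J' (outer except RuntimeError) → 'K' (after the try/except). Output: YJK

Answer: YJK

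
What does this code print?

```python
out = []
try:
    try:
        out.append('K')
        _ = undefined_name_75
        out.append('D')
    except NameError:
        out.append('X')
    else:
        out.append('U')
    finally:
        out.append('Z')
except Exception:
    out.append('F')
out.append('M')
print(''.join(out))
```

Execution trace: 'K' (inner try body) → 'X' (inner except NameError) → 'Z' (inner finally) → 'M' (after the try/except). Output: KXZM

Answer: KXZM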